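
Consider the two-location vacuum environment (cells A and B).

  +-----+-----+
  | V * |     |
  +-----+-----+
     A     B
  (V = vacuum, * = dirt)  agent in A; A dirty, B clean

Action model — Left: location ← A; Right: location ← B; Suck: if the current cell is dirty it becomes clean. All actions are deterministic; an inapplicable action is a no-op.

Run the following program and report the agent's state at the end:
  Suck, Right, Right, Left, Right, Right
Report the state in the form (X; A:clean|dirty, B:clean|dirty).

1) do Suck; now (A; A:clean, B:clean)
2) do Right; now (B; A:clean, B:clean)
3) do Right; now (B; A:clean, B:clean)
4) do Left; now (A; A:clean, B:clean)
5) do Right; now (B; A:clean, B:clean)
6) do Right; now (B; A:clean, B:clean)

(B; A:clean, B:clean)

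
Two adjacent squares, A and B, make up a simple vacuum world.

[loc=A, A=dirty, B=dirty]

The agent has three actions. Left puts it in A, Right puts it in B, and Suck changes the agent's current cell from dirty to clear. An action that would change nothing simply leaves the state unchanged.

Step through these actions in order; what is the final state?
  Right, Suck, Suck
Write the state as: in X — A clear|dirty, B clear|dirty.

Right (#1): in B — A dirty, B dirty
Suck (#2): in B — A dirty, B clear
Suck (#3): in B — A dirty, B clear

in B — A dirty, B clear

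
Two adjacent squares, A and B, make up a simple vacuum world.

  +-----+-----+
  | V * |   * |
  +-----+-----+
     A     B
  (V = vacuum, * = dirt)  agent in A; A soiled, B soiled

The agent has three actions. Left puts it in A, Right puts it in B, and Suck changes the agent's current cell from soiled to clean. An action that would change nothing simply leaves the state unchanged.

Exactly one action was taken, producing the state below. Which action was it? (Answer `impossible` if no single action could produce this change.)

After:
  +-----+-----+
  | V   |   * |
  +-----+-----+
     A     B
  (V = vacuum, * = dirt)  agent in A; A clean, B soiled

Suck

try  Left: (A; A:soiled, B:soiled)
try Right: (B; A:soiled, B:soiled)
try  Suck: (A; A:clean, B:soiled)  ← match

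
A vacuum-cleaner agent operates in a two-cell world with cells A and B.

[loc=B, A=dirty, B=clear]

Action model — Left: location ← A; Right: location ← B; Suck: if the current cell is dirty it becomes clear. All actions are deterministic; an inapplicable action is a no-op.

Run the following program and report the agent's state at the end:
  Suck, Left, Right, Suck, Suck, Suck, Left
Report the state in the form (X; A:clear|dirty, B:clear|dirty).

1. Suck → (B; A:dirty, B:clear)
2. Left → (A; A:dirty, B:clear)
3. Right → (B; A:dirty, B:clear)
4. Suck → (B; A:dirty, B:clear)
5. Suck → (B; A:dirty, B:clear)
6. Suck → (B; A:dirty, B:clear)
7. Left → (A; A:dirty, B:clear)

(A; A:dirty, B:clear)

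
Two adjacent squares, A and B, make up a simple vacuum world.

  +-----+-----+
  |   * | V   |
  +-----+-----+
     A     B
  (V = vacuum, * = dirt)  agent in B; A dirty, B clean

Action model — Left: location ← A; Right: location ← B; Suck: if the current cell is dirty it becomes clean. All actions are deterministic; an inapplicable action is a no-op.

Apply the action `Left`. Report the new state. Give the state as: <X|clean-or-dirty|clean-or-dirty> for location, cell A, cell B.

<A|dirty|clean>

start: <B|dirty|clean>
[1] after Left: <A|dirty|clean>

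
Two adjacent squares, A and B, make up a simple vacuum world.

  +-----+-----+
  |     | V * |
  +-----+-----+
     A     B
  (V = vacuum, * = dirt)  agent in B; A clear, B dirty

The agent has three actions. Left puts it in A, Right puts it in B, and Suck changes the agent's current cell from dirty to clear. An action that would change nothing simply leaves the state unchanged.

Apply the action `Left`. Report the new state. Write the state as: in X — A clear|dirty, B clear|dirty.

in A — A clear, B dirty

start: in B — A clear, B dirty
t=1 Left ⇒ in A — A clear, B dirty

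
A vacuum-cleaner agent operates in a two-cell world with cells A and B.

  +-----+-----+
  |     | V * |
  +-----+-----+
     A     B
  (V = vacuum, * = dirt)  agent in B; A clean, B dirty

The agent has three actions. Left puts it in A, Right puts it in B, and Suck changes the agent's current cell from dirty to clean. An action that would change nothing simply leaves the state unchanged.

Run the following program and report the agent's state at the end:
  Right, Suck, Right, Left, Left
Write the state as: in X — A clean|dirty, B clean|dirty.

t=1 Right ⇒ in B — A clean, B dirty
t=2 Suck ⇒ in B — A clean, B clean
t=3 Right ⇒ in B — A clean, B clean
t=4 Left ⇒ in A — A clean, B clean
t=5 Left ⇒ in A — A clean, B clean

in A — A clean, B clean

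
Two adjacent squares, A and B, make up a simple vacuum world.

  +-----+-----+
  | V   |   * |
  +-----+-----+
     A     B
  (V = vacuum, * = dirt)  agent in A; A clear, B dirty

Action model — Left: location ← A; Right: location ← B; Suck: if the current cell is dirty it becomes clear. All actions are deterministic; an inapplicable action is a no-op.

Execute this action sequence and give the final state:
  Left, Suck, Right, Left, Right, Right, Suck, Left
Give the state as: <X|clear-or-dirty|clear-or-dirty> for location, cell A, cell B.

<A|clear|clear>

1) do Left; now <A|clear|dirty>
2) do Suck; now <A|clear|dirty>
3) do Right; now <B|clear|dirty>
4) do Left; now <A|clear|dirty>
5) do Right; now <B|clear|dirty>
6) do Right; now <B|clear|dirty>
7) do Suck; now <B|clear|clear>
8) do Left; now <A|clear|clear>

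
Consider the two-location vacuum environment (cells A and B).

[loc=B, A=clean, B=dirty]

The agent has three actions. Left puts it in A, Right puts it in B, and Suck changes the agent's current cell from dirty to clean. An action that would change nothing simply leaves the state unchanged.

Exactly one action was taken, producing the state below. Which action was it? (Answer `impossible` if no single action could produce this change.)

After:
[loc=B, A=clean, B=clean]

Suck

try  Left: in A — A clean, B dirty
try Right: in B — A clean, B dirty
try  Suck: in B — A clean, B clean  ← match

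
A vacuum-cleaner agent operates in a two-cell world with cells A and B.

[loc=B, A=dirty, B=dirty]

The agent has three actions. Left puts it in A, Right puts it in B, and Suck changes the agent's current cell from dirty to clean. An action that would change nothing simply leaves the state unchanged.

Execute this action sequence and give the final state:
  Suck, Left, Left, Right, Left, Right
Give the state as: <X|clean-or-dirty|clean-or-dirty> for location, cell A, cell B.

1) do Suck; now <B|dirty|clean>
2) do Left; now <A|dirty|clean>
3) do Left; now <A|dirty|clean>
4) do Right; now <B|dirty|clean>
5) do Left; now <A|dirty|clean>
6) do Right; now <B|dirty|clean>

<B|dirty|clean>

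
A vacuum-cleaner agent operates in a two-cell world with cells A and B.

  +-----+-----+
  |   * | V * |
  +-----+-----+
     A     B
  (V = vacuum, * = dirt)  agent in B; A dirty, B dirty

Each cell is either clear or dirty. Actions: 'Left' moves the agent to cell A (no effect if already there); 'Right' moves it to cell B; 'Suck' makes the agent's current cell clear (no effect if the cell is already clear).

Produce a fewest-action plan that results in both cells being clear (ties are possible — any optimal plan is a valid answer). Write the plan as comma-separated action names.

Suck, Left, Suck

t=1 Suck ⇒ <B|dirty|clear>
t=2 Left ⇒ <A|dirty|clear>
t=3 Suck ⇒ <A|clear|clear>
min 3: Suck B + move + Suck A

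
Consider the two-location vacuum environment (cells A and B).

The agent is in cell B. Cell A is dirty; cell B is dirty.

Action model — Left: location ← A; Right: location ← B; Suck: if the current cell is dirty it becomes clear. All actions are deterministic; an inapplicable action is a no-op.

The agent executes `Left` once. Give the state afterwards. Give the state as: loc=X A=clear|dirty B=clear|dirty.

loc=A A=dirty B=dirty

start: loc=B A=dirty B=dirty
1. Left → loc=A A=dirty B=dirty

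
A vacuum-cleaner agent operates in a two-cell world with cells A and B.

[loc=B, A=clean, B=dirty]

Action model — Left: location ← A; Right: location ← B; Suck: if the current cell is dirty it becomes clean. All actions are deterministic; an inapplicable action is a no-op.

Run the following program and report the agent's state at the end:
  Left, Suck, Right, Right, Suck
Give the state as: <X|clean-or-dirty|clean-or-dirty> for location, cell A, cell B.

t=1 Left ⇒ <A|clean|dirty>
t=2 Suck ⇒ <A|clean|dirty>
t=3 Right ⇒ <B|clean|dirty>
t=4 Right ⇒ <B|clean|dirty>
t=5 Suck ⇒ <B|clean|clean>

<B|clean|clean>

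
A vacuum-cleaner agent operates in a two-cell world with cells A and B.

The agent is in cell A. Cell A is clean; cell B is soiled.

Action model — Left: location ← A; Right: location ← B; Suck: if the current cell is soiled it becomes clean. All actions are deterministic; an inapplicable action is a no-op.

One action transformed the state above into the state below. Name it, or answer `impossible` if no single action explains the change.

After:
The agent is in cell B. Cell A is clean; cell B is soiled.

try  Left: loc=A A=clean B=soiled
try Right: loc=B A=clean B=soiled  ← match
try  Suck: loc=A A=clean B=soiled

Right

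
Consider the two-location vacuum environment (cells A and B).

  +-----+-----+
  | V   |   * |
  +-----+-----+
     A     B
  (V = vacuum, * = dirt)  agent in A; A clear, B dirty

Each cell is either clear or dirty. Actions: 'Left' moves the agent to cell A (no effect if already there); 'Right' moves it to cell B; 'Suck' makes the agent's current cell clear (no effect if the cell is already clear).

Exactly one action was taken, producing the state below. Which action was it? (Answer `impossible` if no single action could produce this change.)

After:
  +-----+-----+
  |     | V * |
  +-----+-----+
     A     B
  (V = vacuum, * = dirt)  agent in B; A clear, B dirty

try  Left: <A|clear|dirty>
try Right: <B|clear|dirty>  ← match
try  Suck: <A|clear|dirty>

Right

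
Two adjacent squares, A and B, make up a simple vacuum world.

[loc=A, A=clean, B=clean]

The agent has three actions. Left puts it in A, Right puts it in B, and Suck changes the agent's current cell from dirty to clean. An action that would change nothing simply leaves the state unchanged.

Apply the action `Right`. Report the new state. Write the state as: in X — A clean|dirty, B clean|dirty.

start: in A — A clean, B clean
1. Right → in B — A clean, B clean

in B — A clean, B clean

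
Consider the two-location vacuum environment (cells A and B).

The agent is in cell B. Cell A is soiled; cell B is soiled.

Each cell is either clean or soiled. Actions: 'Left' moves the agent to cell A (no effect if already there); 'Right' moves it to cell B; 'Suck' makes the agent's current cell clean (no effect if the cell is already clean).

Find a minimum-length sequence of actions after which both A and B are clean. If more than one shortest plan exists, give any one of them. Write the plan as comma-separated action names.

t=1 Suck ⇒ loc=B A=soiled B=clean
t=2 Left ⇒ loc=A A=soiled B=clean
t=3 Suck ⇒ loc=A A=clean B=clean
min 3: Suck B + move + Suck A

Suck, Left, Suck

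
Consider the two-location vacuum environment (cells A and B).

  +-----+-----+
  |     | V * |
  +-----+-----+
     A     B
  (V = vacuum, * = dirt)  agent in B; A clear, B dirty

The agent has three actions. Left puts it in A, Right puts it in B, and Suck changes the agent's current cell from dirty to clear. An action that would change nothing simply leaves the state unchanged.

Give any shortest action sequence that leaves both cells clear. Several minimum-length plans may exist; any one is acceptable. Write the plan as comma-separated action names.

1. Suck → (B; A:clear, B:clear)
min 1: B is dirty, one Suck

Suck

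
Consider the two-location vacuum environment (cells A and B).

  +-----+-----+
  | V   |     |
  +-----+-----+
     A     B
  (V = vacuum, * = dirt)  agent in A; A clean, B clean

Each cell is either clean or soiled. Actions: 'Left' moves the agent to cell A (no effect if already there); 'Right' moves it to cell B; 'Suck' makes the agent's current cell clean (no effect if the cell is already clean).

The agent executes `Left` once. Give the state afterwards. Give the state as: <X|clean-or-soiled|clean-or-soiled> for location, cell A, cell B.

<A|clean|clean>

start: <A|clean|clean>
1. Left → <A|clean|clean>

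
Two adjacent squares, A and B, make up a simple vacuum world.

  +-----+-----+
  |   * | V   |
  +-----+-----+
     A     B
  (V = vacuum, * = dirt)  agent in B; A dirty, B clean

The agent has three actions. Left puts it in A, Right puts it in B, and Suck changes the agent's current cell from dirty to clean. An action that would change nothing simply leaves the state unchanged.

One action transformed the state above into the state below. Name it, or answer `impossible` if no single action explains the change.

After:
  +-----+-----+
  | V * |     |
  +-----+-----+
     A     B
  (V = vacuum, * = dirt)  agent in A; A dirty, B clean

Left

try  Left: in A — A dirty, B clean  ← match
try Right: in B — A dirty, B clean
try  Suck: in B — A dirty, B clean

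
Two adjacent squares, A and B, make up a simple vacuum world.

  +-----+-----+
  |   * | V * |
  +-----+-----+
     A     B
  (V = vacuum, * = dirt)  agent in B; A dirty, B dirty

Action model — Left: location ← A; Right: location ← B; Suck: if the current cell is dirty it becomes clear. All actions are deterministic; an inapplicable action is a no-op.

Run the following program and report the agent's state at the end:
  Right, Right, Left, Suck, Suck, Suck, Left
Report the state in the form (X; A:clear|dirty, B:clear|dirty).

(A; A:clear, B:dirty)

[1] after Right: (B; A:dirty, B:dirty)
[2] after Right: (B; A:dirty, B:dirty)
[3] after Left: (A; A:dirty, B:dirty)
[4] after Suck: (A; A:clear, B:dirty)
[5] after Suck: (A; A:clear, B:dirty)
[6] after Suck: (A; A:clear, B:dirty)
[7] after Left: (A; A:clear, B:dirty)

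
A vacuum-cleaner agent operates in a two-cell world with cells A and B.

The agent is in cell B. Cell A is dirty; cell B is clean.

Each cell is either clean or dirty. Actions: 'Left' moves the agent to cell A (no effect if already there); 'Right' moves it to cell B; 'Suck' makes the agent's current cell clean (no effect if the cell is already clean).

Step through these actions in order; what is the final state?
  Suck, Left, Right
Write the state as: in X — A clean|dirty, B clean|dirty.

[1] after Suck: in B — A dirty, B clean
[2] after Left: in A — A dirty, B clean
[3] after Right: in B — A dirty, B clean

in B — A dirty, B clean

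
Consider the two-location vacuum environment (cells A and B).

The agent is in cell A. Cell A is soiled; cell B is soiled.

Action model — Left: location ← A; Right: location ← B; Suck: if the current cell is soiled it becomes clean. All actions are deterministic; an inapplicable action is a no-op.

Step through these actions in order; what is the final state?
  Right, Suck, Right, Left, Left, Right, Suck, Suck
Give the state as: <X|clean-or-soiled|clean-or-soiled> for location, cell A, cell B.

<B|soiled|clean>

t=1 Right ⇒ <B|soiled|soiled>
t=2 Suck ⇒ <B|soiled|clean>
t=3 Right ⇒ <B|soiled|clean>
t=4 Left ⇒ <A|soiled|clean>
t=5 Left ⇒ <A|soiled|clean>
t=6 Right ⇒ <B|soiled|clean>
t=7 Suck ⇒ <B|soiled|clean>
t=8 Suck ⇒ <B|soiled|clean>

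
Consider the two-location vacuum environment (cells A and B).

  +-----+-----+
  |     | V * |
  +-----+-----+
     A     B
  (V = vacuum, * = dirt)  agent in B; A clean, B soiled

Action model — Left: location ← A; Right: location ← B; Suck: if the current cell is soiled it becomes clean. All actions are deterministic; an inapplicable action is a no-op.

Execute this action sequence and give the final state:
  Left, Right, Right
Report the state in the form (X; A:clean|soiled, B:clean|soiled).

step 1/3 (Left): (A; A:clean, B:soiled)
step 2/3 (Right): (B; A:clean, B:soiled)
step 3/3 (Right): (B; A:clean, B:soiled)

(B; A:clean, B:soiled)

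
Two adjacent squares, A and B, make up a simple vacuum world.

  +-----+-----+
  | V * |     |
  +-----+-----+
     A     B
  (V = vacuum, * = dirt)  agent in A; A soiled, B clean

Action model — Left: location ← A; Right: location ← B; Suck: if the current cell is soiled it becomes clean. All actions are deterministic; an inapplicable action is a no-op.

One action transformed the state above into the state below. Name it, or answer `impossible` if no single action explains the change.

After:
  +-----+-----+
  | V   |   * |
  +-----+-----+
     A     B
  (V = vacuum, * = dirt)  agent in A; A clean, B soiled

impossible

try  Left: in A — A soiled, B clean
try Right: in B — A soiled, B clean
try  Suck: in A — A clean, B clean
no single action produces the after-state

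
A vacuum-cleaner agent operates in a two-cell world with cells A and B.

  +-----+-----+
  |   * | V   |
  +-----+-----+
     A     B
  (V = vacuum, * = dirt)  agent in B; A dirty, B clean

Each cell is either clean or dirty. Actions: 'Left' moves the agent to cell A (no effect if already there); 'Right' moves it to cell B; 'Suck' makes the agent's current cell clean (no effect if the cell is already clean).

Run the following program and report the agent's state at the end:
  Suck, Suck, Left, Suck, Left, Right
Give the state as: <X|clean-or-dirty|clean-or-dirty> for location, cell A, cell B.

<B|clean|clean>

1) do Suck; now <B|dirty|clean>
2) do Suck; now <B|dirty|clean>
3) do Left; now <A|dirty|clean>
4) do Suck; now <A|clean|clean>
5) do Left; now <A|clean|clean>
6) do Right; now <B|clean|clean>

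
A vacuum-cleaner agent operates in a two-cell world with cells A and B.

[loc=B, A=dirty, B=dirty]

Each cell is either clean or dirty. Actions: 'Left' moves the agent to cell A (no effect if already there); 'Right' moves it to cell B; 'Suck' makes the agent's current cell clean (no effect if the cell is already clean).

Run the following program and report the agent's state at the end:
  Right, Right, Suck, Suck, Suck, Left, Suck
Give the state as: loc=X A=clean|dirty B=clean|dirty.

loc=A A=clean B=clean

1) do Right; now loc=B A=dirty B=dirty
2) do Right; now loc=B A=dirty B=dirty
3) do Suck; now loc=B A=dirty B=clean
4) do Suck; now loc=B A=dirty B=clean
5) do Suck; now loc=B A=dirty B=clean
6) do Left; now loc=A A=dirty B=clean
7) do Suck; now loc=A A=clean B=clean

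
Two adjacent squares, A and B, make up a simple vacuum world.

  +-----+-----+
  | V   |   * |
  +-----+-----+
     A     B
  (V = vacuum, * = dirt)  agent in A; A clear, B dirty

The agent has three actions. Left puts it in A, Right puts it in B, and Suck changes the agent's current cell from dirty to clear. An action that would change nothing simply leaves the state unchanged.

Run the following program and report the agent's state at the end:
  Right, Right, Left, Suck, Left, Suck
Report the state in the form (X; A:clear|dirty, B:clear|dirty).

(A; A:clear, B:dirty)

Right (#1): (B; A:clear, B:dirty)
Right (#2): (B; A:clear, B:dirty)
Left (#3): (A; A:clear, B:dirty)
Suck (#4): (A; A:clear, B:dirty)
Left (#5): (A; A:clear, B:dirty)
Suck (#6): (A; A:clear, B:dirty)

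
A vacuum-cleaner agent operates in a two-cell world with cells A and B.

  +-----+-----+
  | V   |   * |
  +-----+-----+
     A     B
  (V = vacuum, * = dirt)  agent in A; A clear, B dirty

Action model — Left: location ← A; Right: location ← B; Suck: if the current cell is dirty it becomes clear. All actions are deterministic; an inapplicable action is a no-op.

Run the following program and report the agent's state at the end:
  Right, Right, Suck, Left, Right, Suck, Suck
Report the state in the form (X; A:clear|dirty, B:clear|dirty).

step 1/7 (Right): (B; A:clear, B:dirty)
step 2/7 (Right): (B; A:clear, B:dirty)
step 3/7 (Suck): (B; A:clear, B:clear)
step 4/7 (Left): (A; A:clear, B:clear)
step 5/7 (Right): (B; A:clear, B:clear)
step 6/7 (Suck): (B; A:clear, B:clear)
step 7/7 (Suck): (B; A:clear, B:clear)

(B; A:clear, B:clear)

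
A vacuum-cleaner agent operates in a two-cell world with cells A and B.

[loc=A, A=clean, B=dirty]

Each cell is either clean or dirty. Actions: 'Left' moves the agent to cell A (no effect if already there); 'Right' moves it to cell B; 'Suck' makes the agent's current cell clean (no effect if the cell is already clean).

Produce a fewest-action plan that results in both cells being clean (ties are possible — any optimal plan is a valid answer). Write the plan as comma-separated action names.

step 1/2 (Right): loc=B A=clean B=dirty
step 2/2 (Suck): loc=B A=clean B=clean
min 2: go B then Suck

Right, Suck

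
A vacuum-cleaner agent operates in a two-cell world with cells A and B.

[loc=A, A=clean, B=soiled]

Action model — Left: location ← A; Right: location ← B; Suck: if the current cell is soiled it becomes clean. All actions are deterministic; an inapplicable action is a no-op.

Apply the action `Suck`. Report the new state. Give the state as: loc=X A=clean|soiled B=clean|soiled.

start: loc=A A=clean B=soiled
Suck (#1): loc=A A=clean B=soiled

loc=A A=clean B=soiled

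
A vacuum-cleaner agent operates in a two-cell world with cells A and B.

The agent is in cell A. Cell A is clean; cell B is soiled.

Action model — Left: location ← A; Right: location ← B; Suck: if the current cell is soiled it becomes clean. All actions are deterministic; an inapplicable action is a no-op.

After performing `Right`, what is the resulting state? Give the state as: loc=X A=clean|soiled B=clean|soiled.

start: loc=A A=clean B=soiled
t=1 Right ⇒ loc=B A=clean B=soiled

loc=B A=clean B=soiled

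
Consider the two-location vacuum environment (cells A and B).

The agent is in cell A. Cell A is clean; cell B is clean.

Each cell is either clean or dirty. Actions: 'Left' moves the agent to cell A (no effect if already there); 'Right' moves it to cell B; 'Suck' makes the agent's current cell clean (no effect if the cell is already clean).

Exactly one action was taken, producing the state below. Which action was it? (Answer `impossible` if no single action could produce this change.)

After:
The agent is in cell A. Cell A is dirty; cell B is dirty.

try  Left: in A — A clean, B clean
try Right: in B — A clean, B clean
try  Suck: in A — A clean, B clean
no single action produces the after-state

impossible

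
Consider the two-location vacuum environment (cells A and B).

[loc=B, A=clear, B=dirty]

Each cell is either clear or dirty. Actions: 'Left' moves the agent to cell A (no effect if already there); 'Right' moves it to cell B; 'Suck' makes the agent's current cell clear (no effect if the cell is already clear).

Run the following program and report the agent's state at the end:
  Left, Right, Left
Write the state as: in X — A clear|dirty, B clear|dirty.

1) do Left; now in A — A clear, B dirty
2) do Right; now in B — A clear, B dirty
3) do Left; now in A — A clear, B dirty

in A — A clear, B dirty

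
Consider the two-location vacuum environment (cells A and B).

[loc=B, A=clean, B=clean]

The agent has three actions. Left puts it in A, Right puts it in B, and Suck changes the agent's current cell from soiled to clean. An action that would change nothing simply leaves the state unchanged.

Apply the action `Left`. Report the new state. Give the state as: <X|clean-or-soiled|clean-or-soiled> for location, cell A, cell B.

start: <B|clean|clean>
t=1 Left ⇒ <A|clean|clean>

<A|clean|clean>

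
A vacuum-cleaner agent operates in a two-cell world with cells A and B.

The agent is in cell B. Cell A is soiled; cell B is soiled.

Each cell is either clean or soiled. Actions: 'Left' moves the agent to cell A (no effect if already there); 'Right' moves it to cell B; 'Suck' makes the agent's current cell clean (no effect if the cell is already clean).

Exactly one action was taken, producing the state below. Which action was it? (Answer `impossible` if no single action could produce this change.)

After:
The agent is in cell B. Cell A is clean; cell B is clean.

impossible

try  Left: loc=A A=soiled B=soiled
try Right: loc=B A=soiled B=soiled
try  Suck: loc=B A=soiled B=clean
no single action produces the after-state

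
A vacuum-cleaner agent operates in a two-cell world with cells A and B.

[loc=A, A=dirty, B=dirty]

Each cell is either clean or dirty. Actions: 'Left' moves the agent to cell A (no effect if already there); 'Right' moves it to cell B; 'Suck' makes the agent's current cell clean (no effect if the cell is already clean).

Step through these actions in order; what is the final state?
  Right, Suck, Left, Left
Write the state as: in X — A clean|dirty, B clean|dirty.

in A — A dirty, B clean

[1] after Right: in B — A dirty, B dirty
[2] after Suck: in B — A dirty, B clean
[3] after Left: in A — A dirty, B clean
[4] after Left: in A — A dirty, B clean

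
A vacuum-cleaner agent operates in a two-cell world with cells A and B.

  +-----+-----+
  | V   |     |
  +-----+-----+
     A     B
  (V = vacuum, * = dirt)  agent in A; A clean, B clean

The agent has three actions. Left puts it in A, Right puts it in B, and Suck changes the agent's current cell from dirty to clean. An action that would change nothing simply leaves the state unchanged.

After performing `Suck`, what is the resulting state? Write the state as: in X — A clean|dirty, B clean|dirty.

start: in A — A clean, B clean
step 1/1 (Suck): in A — A clean, B clean

in A — A clean, B clean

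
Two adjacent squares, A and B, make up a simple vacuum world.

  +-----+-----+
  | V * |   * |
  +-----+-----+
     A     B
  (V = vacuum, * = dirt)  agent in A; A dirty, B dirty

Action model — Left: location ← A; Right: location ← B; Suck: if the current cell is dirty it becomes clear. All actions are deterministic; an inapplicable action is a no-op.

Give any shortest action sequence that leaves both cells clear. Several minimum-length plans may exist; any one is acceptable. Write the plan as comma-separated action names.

step 1/3 (Suck): <A|clear|dirty>
step 2/3 (Right): <B|clear|dirty>
step 3/3 (Suck): <B|clear|clear>
min 3: Suck A + move + Suck B

Suck, Right, Suck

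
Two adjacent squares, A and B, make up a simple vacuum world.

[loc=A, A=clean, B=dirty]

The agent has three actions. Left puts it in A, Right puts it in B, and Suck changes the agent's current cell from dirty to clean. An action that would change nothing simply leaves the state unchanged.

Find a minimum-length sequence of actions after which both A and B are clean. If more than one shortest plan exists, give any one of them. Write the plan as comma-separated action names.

Right, Suck

t=1 Right ⇒ (B; A:clean, B:dirty)
t=2 Suck ⇒ (B; A:clean, B:clean)
min 2: go B then Suck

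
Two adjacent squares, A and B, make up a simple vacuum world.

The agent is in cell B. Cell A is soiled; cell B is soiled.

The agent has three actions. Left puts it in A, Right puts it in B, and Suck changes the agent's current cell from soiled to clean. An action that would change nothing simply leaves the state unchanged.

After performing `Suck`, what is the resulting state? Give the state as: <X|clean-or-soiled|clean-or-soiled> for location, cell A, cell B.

start: <B|soiled|soiled>
step 1/1 (Suck): <B|soiled|clean>

<B|soiled|clean>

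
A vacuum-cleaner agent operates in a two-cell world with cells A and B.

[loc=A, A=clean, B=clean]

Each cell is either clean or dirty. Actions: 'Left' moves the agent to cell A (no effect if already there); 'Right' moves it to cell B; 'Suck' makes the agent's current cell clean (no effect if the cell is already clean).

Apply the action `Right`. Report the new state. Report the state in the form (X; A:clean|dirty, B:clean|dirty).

(B; A:clean, B:clean)

start: (A; A:clean, B:clean)
1. Right → (B; A:clean, B:clean)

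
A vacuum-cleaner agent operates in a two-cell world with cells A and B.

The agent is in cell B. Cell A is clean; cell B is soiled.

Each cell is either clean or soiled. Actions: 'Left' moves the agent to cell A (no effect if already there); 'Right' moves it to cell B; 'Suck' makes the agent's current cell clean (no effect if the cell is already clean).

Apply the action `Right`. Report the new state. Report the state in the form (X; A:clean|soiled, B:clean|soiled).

start: (B; A:clean, B:soiled)
step 1/1 (Right): (B; A:clean, B:soiled)

(B; A:clean, B:soiled)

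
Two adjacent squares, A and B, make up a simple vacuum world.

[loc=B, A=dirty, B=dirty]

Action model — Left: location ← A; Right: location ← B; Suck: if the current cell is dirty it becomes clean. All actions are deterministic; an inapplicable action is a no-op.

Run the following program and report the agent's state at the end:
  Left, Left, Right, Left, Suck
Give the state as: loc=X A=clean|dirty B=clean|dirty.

loc=A A=clean B=dirty

Left (#1): loc=A A=dirty B=dirty
Left (#2): loc=A A=dirty B=dirty
Right (#3): loc=B A=dirty B=dirty
Left (#4): loc=A A=dirty B=dirty
Suck (#5): loc=A A=clean B=dirty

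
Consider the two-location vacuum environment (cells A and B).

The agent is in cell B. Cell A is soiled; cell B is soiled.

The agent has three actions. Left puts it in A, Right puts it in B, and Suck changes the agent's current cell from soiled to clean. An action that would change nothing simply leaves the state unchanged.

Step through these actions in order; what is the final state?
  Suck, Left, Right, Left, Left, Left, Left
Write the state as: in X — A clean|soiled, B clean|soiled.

in A — A soiled, B clean

Suck (#1): in B — A soiled, B clean
Left (#2): in A — A soiled, B clean
Right (#3): in B — A soiled, B clean
Left (#4): in A — A soiled, B clean
Left (#5): in A — A soiled, B clean
Left (#6): in A — A soiled, B clean
Left (#7): in A — A soiled, B clean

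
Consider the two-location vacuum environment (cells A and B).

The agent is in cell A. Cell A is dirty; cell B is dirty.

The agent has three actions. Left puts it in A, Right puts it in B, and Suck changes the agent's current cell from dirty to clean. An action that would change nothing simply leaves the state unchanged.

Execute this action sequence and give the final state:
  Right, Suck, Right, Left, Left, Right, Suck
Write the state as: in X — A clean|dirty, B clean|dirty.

[1] after Right: in B — A dirty, B dirty
[2] after Suck: in B — A dirty, B clean
[3] after Right: in B — A dirty, B clean
[4] after Left: in A — A dirty, B clean
[5] after Left: in A — A dirty, B clean
[6] after Right: in B — A dirty, B clean
[7] after Suck: in B — A dirty, B clean

in B — A dirty, B clean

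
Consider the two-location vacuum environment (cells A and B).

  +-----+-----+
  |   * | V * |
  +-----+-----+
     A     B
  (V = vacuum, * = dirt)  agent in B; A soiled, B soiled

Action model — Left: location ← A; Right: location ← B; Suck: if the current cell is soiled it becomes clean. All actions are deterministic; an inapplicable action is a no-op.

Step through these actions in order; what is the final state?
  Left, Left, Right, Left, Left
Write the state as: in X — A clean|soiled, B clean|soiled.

in A — A soiled, B soiled

Left (#1): in A — A soiled, B soiled
Left (#2): in A — A soiled, B soiled
Right (#3): in B — A soiled, B soiled
Left (#4): in A — A soiled, B soiled
Left (#5): in A — A soiled, B soiled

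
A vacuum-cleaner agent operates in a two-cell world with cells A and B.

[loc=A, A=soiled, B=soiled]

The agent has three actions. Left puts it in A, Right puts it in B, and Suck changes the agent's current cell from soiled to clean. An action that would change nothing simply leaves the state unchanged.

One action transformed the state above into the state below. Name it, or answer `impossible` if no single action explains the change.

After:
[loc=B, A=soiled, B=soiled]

try  Left: loc=A A=soiled B=soiled
try Right: loc=B A=soiled B=soiled  ← match
try  Suck: loc=A A=clean B=soiled

Right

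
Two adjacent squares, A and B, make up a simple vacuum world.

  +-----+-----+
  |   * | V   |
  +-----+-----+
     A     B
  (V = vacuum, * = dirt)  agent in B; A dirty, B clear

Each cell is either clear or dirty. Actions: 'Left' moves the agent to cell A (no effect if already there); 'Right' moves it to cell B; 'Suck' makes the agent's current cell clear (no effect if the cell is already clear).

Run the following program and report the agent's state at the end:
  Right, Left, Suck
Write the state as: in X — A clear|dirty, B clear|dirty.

1. Right → in B — A dirty, B clear
2. Left → in A — A dirty, B clear
3. Suck → in A — A clear, B clear

in A — A clear, B clear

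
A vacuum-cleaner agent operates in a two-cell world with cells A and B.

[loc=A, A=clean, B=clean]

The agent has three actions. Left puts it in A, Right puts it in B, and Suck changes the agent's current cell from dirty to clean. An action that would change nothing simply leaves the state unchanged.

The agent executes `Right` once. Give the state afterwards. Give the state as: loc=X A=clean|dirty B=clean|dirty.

start: loc=A A=clean B=clean
1. Right → loc=B A=clean B=clean

loc=B A=clean B=clean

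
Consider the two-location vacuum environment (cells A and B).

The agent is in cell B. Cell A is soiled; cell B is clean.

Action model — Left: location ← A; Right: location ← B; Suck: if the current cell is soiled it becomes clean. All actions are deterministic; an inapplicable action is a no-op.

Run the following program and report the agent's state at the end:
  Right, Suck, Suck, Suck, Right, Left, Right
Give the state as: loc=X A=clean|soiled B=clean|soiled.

loc=B A=soiled B=clean

Right (#1): loc=B A=soiled B=clean
Suck (#2): loc=B A=soiled B=clean
Suck (#3): loc=B A=soiled B=clean
Suck (#4): loc=B A=soiled B=clean
Right (#5): loc=B A=soiled B=clean
Left (#6): loc=A A=soiled B=clean
Right (#7): loc=B A=soiled B=clean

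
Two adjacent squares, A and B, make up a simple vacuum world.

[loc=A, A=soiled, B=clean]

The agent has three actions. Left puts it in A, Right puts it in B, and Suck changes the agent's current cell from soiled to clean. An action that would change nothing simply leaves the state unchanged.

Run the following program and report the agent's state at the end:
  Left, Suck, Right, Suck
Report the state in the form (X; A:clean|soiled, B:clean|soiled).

(B; A:clean, B:clean)

step 1/4 (Left): (A; A:soiled, B:clean)
step 2/4 (Suck): (A; A:clean, B:clean)
step 3/4 (Right): (B; A:clean, B:clean)
step 4/4 (Suck): (B; A:clean, B:clean)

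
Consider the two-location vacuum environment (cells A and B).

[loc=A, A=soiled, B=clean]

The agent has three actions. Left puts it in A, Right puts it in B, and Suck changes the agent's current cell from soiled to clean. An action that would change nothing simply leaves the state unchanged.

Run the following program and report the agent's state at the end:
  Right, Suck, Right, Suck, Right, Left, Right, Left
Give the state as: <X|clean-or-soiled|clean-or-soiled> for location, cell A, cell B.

t=1 Right ⇒ <B|soiled|clean>
t=2 Suck ⇒ <B|soiled|clean>
t=3 Right ⇒ <B|soiled|clean>
t=4 Suck ⇒ <B|soiled|clean>
t=5 Right ⇒ <B|soiled|clean>
t=6 Left ⇒ <A|soiled|clean>
t=7 Right ⇒ <B|soiled|clean>
t=8 Left ⇒ <A|soiled|clean>

<A|soiled|clean>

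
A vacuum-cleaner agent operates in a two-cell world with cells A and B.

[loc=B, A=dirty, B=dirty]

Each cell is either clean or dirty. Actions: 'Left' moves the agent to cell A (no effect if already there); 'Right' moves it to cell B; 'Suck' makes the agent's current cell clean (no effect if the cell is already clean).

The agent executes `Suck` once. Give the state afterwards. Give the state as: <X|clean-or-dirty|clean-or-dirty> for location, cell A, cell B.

start: <B|dirty|dirty>
step 1/1 (Suck): <B|dirty|clean>

<B|dirty|clean>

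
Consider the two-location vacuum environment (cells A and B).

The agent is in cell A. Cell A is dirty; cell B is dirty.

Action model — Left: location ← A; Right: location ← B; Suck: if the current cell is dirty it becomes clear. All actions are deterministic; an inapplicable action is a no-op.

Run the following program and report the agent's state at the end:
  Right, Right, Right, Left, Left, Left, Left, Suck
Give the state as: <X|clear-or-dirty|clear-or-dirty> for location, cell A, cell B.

<A|clear|dirty>

Right (#1): <B|dirty|dirty>
Right (#2): <B|dirty|dirty>
Right (#3): <B|dirty|dirty>
Left (#4): <A|dirty|dirty>
Left (#5): <A|dirty|dirty>
Left (#6): <A|dirty|dirty>
Left (#7): <A|dirty|dirty>
Suck (#8): <A|clear|dirty>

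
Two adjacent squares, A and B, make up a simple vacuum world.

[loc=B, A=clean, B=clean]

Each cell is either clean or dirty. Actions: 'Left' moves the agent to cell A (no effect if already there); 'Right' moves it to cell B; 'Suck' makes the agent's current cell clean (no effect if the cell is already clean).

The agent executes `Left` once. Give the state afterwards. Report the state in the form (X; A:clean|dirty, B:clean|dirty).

(A; A:clean, B:clean)

start: (B; A:clean, B:clean)
1) do Left; now (A; A:clean, B:clean)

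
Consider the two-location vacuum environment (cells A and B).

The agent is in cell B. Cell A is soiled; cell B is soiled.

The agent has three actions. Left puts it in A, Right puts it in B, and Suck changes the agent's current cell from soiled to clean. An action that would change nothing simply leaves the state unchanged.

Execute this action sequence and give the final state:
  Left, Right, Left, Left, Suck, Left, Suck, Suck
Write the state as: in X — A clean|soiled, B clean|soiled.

step 1/8 (Left): in A — A soiled, B soiled
step 2/8 (Right): in B — A soiled, B soiled
step 3/8 (Left): in A — A soiled, B soiled
step 4/8 (Left): in A — A soiled, B soiled
step 5/8 (Suck): in A — A clean, B soiled
step 6/8 (Left): in A — A clean, B soiled
step 7/8 (Suck): in A — A clean, B soiled
step 8/8 (Suck): in A — A clean, B soiled

in A — A clean, B soiled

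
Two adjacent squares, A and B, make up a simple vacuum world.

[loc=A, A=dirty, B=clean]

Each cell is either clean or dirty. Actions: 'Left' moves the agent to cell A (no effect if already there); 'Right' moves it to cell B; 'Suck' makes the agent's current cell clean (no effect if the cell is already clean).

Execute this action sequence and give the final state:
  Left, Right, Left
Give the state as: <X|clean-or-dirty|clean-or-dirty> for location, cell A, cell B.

step 1/3 (Left): <A|dirty|clean>
step 2/3 (Right): <B|dirty|clean>
step 3/3 (Left): <A|dirty|clean>

<A|dirty|clean>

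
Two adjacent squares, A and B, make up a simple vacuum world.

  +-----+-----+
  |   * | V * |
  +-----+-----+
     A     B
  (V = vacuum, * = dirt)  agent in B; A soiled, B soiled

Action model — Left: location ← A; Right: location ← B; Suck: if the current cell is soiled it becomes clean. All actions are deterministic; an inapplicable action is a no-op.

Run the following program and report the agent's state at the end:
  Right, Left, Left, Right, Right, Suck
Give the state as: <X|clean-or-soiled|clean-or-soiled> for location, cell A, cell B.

<B|soiled|clean>

[1] after Right: <B|soiled|soiled>
[2] after Left: <A|soiled|soiled>
[3] after Left: <A|soiled|soiled>
[4] after Right: <B|soiled|soiled>
[5] after Right: <B|soiled|soiled>
[6] after Suck: <B|soiled|clean>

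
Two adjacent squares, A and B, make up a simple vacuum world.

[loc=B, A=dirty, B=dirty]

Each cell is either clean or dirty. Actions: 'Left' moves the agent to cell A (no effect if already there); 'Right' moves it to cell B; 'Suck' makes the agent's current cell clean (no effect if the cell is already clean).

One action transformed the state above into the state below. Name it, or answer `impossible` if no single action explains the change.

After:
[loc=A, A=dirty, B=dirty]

try  Left: <A|dirty|dirty>  ← match
try Right: <B|dirty|dirty>
try  Suck: <B|dirty|clean>

Left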